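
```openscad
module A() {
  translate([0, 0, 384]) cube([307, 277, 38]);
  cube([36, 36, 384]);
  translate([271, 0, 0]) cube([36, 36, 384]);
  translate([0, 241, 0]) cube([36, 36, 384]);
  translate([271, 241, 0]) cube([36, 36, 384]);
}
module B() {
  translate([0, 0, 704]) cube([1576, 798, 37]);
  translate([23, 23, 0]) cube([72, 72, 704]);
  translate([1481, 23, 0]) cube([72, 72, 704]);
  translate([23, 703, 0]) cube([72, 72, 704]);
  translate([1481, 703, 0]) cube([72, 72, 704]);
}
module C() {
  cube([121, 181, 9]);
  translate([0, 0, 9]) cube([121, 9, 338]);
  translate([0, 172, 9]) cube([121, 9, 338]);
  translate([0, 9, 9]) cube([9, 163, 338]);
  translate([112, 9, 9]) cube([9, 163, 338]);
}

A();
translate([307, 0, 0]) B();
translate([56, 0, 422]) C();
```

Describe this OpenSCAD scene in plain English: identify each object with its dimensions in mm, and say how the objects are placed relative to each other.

A is a four-legged stool. The seat is 307×277 mm, 38 mm thick, top at z = 422 mm. It stands on four square legs, each 36×36 mm in cross-section, from z = 0 to the seat underside, each flush with a corner of the seat.

B is a rectangular dining table. The top is 1576×798×37 mm with its upper surface at z = 741 mm. It stands on four 72×72 mm square legs, each inset 23 mm from the nearest pair of top edges, running from the floor to the underside of the top.

C is an open-topped rectangular box: outside dimensions 121×181×347 mm, with a uniform wall and base thickness of 9 mm. The base is a full 121×181 slab on the floor; four walls sit on top of the base. The front and back walls (the −y and +y sides) span the full width; the two side walls fit between them.

The table is against the stool's +x side, with their −y faces flush. The open box is on top of the stool.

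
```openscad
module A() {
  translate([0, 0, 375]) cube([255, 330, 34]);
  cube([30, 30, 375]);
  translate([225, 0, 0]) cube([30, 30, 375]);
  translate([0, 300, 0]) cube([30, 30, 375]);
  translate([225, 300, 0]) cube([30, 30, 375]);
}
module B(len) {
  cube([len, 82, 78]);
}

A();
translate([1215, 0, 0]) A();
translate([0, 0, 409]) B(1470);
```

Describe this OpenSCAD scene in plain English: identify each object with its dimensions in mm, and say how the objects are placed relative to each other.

A is a four-legged stool. The seat is 255×330 mm, 34 mm thick, top at z = 409 mm. It stands on four square legs, each 30×30 mm in cross-section, from z = 0 to the seat underside, each flush with a corner of the seat.

B is a rectangular beam 1470 mm long (x), 82 mm deep (y), 78 mm thick (z).

The beam spans the tops of two stools placed 960 mm apart, resting at z = 409 mm.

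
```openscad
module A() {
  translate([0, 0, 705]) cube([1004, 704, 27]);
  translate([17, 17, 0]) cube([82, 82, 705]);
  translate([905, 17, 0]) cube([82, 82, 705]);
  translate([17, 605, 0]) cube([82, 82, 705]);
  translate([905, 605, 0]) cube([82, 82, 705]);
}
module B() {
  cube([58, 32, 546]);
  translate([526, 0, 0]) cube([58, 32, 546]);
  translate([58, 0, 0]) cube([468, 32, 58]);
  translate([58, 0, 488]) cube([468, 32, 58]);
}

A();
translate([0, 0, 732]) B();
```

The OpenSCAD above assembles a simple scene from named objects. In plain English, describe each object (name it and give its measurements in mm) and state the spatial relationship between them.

A is a table: top 1004 mm (x) × 704 mm (y), 27 mm thick, upper face at z = 732 mm, on four 82×82 mm square legs, each inset 17 mm from the nearest pair of top edges, running from z = 0 to the bottom of the top.

B is a picture frame with a 468×430 mm rectangular opening (x by z) and a uniform 58 mm border on every side. Frame depth is 32 mm along y. It is built from two vertical stiles running the full outside height and two horizontal rails spanning the gap between the stiles.

The picture frame is on top of the table.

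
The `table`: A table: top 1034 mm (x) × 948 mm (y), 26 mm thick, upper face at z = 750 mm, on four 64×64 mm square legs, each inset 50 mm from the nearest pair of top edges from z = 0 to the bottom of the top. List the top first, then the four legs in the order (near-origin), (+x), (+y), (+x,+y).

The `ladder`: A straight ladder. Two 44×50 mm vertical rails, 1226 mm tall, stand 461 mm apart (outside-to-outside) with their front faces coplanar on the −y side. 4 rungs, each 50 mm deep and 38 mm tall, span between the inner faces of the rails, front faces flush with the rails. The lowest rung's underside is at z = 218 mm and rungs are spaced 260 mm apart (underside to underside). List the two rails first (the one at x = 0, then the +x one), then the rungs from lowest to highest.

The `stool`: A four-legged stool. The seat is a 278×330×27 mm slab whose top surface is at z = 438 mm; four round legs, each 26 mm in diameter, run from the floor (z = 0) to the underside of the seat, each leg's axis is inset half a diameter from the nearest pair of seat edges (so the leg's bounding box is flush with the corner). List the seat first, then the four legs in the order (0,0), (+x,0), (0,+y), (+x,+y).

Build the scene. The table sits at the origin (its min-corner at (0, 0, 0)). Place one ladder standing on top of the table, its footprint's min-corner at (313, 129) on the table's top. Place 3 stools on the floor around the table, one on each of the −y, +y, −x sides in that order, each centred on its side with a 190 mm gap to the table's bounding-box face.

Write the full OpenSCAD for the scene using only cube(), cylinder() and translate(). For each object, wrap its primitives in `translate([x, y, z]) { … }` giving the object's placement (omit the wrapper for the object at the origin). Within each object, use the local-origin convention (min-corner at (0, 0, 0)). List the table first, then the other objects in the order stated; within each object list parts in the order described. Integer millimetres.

translate([0, 0, 724]) cube([1034, 948, 26]);
translate([50, 50, 0]) cube([64, 64, 724]);
translate([920, 50, 0]) cube([64, 64, 724]);
translate([50, 834, 0]) cube([64, 64, 724]);
translate([920, 834, 0]) cube([64, 64, 724]);
translate([313, 129, 750]) {
  cube([44, 50, 1226]);
  translate([417, 0, 0]) cube([44, 50, 1226]);
  translate([44, 0, 218]) cube([373, 50, 38]);
  translate([44, 0, 478]) cube([373, 50, 38]);
  translate([44, 0, 738]) cube([373, 50, 38]);
  translate([44, 0, 998]) cube([373, 50, 38]);
}
translate([378, -520, 0]) {
  translate([0, 0, 411]) cube([278, 330, 27]);
  translate([13, 13, 0]) cylinder(h = 411, r = 13);
  translate([265, 13, 0]) cylinder(h = 411, r = 13);
  translate([13, 317, 0]) cylinder(h = 411, r = 13);
  translate([265, 317, 0]) cylinder(h = 411, r = 13);
}
translate([378, 1138, 0]) {
  translate([0, 0, 411]) cube([278, 330, 27]);
  translate([13, 13, 0]) cylinder(h = 411, r = 13);
  translate([265, 13, 0]) cylinder(h = 411, r = 13);
  translate([13, 317, 0]) cylinder(h = 411, r = 13);
  translate([265, 317, 0]) cylinder(h = 411, r = 13);
}
translate([-468, 309, 0]) {
  translate([0, 0, 411]) cube([278, 330, 27]);
  translate([13, 13, 0]) cylinder(h = 411, r = 13);
  translate([265, 13, 0]) cylinder(h = 411, r = 13);
  translate([13, 317, 0]) cylinder(h = 411, r = 13);
  translate([265, 317, 0]) cylinder(h = 411, r = 13);
}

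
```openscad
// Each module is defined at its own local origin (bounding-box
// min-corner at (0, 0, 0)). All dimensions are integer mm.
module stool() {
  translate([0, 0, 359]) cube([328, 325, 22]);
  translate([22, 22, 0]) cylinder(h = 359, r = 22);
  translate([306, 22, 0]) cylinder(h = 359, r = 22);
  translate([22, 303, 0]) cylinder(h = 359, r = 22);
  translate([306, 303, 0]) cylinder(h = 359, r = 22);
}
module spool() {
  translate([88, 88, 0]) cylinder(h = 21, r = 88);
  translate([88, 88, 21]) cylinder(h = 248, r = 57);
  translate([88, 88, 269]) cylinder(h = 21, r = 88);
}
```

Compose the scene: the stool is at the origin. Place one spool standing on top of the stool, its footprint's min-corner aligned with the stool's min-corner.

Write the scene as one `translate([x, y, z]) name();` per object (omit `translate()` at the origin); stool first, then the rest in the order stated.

stool();
translate([0, 0, 381]) spool();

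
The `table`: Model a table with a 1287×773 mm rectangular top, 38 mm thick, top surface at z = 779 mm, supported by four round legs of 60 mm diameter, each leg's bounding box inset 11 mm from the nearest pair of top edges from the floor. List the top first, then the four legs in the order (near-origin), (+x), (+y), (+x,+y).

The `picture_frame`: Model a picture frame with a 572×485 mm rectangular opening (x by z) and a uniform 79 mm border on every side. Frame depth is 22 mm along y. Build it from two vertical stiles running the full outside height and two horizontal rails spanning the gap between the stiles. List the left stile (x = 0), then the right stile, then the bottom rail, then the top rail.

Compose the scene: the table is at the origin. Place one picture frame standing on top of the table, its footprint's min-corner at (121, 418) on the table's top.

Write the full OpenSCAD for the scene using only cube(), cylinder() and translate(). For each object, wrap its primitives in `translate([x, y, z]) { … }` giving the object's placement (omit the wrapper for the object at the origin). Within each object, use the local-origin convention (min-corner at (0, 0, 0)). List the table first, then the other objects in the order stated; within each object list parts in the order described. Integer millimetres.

translate([0, 0, 741]) cube([1287, 773, 38]);
translate([41, 41, 0]) cylinder(h = 741, r = 30);
translate([1246, 41, 0]) cylinder(h = 741, r = 30);
translate([41, 732, 0]) cylinder(h = 741, r = 30);
translate([1246, 732, 0]) cylinder(h = 741, r = 30);
translate([121, 418, 779]) {
  cube([79, 22, 643]);
  translate([651, 0, 0]) cube([79, 22, 643]);
  translate([79, 0, 0]) cube([572, 22, 79]);
  translate([79, 0, 564]) cube([572, 22, 79]);
}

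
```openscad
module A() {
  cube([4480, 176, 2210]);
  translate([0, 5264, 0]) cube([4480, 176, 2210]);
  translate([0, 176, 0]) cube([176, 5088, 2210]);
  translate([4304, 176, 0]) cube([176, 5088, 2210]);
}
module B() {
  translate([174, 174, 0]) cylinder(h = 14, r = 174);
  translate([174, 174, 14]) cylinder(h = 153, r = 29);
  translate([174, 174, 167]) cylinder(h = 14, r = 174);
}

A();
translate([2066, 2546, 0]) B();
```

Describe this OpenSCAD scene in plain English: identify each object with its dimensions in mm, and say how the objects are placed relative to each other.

A is a box-shaped house frame (walls only): outside footprint 4480×5440 mm, wall height 2210 mm, wall thickness 176 mm. The two y-facing walls run the full x-width; the two x-facing walls fit between the inner faces of the y-facing walls.

B is a spool: two coaxial disc flanges of radius 174 mm and thickness 14 mm, joined by a core cylinder of radius 29 mm and height 153 mm. The lower flange rests on z = 0 and the three cylinders share a vertical axis.

The spool sits inside the house frame, centred.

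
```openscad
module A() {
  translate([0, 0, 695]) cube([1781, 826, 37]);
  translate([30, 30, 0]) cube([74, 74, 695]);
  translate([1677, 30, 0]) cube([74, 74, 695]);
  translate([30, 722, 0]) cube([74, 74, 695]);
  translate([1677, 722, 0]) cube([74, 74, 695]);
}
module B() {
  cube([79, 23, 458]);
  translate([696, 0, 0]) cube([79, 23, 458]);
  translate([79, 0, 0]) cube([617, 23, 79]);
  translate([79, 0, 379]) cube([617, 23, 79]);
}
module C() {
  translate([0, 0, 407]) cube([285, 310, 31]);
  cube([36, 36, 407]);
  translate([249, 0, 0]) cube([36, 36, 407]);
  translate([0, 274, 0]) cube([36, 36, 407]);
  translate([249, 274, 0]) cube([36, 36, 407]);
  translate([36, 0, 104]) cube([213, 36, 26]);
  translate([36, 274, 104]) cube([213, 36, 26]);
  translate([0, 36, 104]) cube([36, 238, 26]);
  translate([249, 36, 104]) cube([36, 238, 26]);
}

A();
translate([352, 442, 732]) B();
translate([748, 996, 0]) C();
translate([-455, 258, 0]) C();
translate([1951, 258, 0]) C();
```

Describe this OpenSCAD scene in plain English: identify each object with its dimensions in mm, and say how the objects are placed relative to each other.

A is a table: top 1781 mm (x) × 826 mm (y), 37 mm thick, upper face at z = 732 mm, on four 74×74 mm square legs, each inset 30 mm from the nearest pair of top edges, running from z = 0 to the bottom of the top.

B is a picture frame with a 617×300 mm rectangular opening (x by z) and a uniform 79 mm border on every side. Frame depth is 23 mm along y. It is built from two vertical stiles running the full outside height and two horizontal rails spanning the gap between the stiles.

C is a four-legged stool. The seat is a 285×310×31 mm slab whose top surface is at z = 438 mm; four square legs, each 36×36 mm in cross-section, run from the floor (z = 0) to the underside of the seat, each flush with a corner of the seat. Four stretchers, 36 mm wide and 26 mm tall, connect adjacent legs with their undersides at z = 104 mm, each running between the inner faces of the legs it joins and aligned with the legs' outer faces on the other axis.

The picture frame is on top of the table. Three stools sit around the table at the +y, −x, +x sides.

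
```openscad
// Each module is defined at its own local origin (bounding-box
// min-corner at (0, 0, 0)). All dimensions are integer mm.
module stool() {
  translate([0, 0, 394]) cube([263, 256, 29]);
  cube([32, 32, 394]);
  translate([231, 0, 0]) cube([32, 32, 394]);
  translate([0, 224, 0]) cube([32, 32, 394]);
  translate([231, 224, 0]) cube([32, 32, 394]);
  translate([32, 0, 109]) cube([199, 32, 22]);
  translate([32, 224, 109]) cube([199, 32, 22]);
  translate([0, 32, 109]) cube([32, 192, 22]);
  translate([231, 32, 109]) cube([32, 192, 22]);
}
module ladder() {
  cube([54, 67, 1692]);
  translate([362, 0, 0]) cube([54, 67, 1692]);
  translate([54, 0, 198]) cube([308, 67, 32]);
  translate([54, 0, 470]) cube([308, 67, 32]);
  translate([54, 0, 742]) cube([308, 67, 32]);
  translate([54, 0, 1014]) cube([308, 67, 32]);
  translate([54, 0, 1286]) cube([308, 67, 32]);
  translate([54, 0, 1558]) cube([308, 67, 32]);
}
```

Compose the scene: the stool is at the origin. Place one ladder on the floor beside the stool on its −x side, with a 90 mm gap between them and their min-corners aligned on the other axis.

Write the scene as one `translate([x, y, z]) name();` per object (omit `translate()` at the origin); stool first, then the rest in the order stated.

stool();
translate([-506, 0, 0]) ladder();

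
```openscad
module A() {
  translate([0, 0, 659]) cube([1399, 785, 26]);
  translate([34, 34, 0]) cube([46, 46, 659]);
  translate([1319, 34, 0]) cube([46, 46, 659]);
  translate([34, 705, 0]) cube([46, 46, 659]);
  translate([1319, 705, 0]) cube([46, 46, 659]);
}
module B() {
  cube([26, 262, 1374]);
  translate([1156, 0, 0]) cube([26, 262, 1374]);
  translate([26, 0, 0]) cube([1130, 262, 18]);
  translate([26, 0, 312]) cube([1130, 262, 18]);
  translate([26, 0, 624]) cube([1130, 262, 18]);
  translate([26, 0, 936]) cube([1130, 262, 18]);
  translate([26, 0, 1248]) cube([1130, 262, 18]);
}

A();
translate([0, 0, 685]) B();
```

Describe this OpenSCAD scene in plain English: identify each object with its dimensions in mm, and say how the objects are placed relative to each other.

A is a rectangular dining table. The top is 1399×785×26 mm with its upper surface at z = 685 mm. It stands on four 46×46 mm square legs, each inset 34 mm from the nearest pair of top edges, running from the floor to the underside of the top.

B is a bookshelf 1182 mm wide overall, 262 mm deep and 1374 mm tall. The two sides are 26 mm thick vertical panels. 5 horizontal shelves of 18 mm thickness span between the inner faces of the sides; the lowest shelf sits on the floor and shelves are stacked with a clear vertical gap of 294 mm between each pair.

The bookshelf is on top of the table.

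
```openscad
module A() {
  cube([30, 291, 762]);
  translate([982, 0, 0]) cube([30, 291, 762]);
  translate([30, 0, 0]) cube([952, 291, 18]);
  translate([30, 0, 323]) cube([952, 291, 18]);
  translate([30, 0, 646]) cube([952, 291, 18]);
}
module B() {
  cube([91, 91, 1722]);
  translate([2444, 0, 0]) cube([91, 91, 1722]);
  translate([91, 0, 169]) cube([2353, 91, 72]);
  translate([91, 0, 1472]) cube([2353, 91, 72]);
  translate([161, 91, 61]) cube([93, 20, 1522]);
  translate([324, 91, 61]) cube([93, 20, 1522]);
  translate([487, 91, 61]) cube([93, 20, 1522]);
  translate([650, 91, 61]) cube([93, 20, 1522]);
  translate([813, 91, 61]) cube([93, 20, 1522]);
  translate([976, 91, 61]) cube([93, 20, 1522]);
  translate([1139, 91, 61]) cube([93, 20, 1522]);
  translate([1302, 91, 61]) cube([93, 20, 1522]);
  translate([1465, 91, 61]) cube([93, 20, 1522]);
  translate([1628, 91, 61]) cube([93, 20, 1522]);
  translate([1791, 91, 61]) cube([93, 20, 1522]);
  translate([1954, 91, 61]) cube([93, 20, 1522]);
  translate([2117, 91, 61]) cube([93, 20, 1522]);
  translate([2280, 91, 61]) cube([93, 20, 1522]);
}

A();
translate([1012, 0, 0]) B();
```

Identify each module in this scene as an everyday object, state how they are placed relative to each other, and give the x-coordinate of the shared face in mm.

The bookshelf's +x face and the fence section's −x face are both at x = 1012 mm.

A is a bookshelf. B is a fence section. The fence section is against the bookshelf's +x side, with their −y faces flush. The x-coordinate of the shared face is 1012 mm.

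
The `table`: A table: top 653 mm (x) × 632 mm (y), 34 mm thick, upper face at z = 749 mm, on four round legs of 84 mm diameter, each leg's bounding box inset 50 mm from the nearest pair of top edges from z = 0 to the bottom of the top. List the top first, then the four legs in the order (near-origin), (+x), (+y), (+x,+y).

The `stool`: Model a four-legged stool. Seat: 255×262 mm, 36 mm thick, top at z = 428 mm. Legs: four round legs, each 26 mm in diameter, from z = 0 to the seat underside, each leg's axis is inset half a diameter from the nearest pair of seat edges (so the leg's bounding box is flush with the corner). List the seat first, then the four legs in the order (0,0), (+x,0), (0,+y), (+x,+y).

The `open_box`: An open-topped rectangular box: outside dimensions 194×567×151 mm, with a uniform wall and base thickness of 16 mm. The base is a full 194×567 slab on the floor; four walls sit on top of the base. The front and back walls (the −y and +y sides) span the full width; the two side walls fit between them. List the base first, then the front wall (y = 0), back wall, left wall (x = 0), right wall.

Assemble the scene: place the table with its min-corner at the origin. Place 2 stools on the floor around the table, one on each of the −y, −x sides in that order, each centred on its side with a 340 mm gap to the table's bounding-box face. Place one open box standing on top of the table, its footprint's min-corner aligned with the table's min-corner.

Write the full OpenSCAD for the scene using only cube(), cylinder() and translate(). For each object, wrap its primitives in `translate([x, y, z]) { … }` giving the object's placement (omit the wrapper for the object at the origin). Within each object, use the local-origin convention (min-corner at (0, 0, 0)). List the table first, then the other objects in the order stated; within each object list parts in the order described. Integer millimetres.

translate([0, 0, 715]) cube([653, 632, 34]);
translate([92, 92, 0]) cylinder(h = 715, r = 42);
translate([561, 92, 0]) cylinder(h = 715, r = 42);
translate([92, 540, 0]) cylinder(h = 715, r = 42);
translate([561, 540, 0]) cylinder(h = 715, r = 42);
translate([199, -602, 0]) {
  translate([0, 0, 392]) cube([255, 262, 36]);
  translate([13, 13, 0]) cylinder(h = 392, r = 13);
  translate([242, 13, 0]) cylinder(h = 392, r = 13);
  translate([13, 249, 0]) cylinder(h = 392, r = 13);
  translate([242, 249, 0]) cylinder(h = 392, r = 13);
}
translate([-595, 185, 0]) {
  translate([0, 0, 392]) cube([255, 262, 36]);
  translate([13, 13, 0]) cylinder(h = 392, r = 13);
  translate([242, 13, 0]) cylinder(h = 392, r = 13);
  translate([13, 249, 0]) cylinder(h = 392, r = 13);
  translate([242, 249, 0]) cylinder(h = 392, r = 13);
}
translate([0, 0, 749]) {
  cube([194, 567, 16]);
  translate([0, 0, 16]) cube([194, 16, 135]);
  translate([0, 551, 16]) cube([194, 16, 135]);
  translate([0, 16, 16]) cube([16, 535, 135]);
  translate([178, 16, 16]) cube([16, 535, 135]);
}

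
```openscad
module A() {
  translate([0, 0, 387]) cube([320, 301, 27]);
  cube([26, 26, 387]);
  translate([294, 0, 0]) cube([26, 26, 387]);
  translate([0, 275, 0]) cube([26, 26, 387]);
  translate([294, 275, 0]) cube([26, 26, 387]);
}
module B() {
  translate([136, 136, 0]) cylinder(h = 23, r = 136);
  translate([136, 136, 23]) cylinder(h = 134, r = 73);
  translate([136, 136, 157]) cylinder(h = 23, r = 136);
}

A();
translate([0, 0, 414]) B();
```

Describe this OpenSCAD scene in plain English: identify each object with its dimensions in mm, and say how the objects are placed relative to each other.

A is a four-legged stool. The seat is 320×301 mm, 27 mm thick, top at z = 414 mm. It stands on four square legs, each 26×26 mm in cross-section, from z = 0 to the seat underside, each flush with a corner of the seat.

B is a spool: two coaxial disc flanges of radius 136 mm and thickness 23 mm, joined by a core cylinder of radius 73 mm and height 134 mm. The lower flange rests on z = 0 and the three cylinders share a vertical axis.

The spool is on top of the stool.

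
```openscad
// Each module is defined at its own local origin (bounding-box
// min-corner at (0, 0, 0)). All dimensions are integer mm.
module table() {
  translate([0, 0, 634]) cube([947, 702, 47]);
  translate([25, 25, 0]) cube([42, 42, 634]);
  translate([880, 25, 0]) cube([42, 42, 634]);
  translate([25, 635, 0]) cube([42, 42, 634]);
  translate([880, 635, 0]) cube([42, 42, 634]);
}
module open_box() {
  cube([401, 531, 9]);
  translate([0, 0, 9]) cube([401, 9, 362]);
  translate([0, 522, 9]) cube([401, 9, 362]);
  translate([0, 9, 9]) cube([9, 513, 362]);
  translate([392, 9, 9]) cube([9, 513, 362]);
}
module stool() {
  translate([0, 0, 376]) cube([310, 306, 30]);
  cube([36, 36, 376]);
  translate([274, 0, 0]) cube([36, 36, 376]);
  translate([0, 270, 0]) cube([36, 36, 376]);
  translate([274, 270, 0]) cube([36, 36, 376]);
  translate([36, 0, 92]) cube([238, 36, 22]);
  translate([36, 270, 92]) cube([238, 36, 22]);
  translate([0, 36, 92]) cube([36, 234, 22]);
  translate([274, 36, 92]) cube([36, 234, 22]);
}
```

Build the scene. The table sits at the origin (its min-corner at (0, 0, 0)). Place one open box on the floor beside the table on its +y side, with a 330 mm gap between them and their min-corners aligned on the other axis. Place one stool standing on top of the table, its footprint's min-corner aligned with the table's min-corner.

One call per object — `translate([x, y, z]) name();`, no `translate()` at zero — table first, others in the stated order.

table();
translate([0, 1032, 0]) open_box();
translate([0, 0, 681]) stool();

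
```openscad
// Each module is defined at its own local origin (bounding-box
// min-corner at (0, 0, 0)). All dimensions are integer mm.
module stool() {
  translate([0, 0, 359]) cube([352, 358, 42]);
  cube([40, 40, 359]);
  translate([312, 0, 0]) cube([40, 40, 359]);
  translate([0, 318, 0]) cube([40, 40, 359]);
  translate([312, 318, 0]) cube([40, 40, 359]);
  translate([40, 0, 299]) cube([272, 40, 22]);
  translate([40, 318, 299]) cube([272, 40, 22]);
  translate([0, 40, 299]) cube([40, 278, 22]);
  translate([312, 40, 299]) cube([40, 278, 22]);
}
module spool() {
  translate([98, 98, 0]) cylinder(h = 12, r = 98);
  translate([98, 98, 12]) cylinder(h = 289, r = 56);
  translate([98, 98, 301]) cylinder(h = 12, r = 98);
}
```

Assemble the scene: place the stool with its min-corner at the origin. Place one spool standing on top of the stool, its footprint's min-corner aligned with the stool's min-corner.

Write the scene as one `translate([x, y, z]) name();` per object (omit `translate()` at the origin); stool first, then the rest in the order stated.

stool();
translate([0, 0, 401]) spool();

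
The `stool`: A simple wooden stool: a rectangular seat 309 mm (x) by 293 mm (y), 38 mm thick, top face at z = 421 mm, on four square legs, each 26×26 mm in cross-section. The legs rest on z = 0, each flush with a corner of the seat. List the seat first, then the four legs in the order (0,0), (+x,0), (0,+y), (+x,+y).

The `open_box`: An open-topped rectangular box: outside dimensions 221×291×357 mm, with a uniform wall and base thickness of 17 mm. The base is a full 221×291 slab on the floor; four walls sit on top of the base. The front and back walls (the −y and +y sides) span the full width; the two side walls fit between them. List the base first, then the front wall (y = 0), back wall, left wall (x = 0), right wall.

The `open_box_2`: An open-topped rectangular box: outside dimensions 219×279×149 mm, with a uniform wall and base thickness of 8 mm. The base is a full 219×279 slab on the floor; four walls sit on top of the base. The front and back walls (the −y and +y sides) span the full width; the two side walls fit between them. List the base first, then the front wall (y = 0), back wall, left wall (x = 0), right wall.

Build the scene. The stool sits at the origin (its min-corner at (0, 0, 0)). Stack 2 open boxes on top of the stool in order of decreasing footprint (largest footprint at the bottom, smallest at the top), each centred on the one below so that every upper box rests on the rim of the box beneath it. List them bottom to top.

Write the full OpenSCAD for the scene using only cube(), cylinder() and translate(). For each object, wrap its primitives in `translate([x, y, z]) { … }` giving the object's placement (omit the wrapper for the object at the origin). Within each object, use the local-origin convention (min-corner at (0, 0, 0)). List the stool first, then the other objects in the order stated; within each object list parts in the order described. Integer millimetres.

translate([0, 0, 383]) cube([309, 293, 38]);
cube([26, 26, 383]);
translate([283, 0, 0]) cube([26, 26, 383]);
translate([0, 267, 0]) cube([26, 26, 383]);
translate([283, 267, 0]) cube([26, 26, 383]);
translate([44, 1, 421]) {
  cube([221, 291, 17]);
  translate([0, 0, 17]) cube([221, 17, 340]);
  translate([0, 274, 17]) cube([221, 17, 340]);
  translate([0, 17, 17]) cube([17, 257, 340]);
  translate([204, 17, 17]) cube([17, 257, 340]);
}
translate([45, 7, 778]) {
  cube([219, 279, 8]);
  translate([0, 0, 8]) cube([219, 8, 141]);
  translate([0, 271, 8]) cube([219, 8, 141]);
  translate([0, 8, 8]) cube([8, 263, 141]);
  translate([211, 8, 8]) cube([8, 263, 141]);
}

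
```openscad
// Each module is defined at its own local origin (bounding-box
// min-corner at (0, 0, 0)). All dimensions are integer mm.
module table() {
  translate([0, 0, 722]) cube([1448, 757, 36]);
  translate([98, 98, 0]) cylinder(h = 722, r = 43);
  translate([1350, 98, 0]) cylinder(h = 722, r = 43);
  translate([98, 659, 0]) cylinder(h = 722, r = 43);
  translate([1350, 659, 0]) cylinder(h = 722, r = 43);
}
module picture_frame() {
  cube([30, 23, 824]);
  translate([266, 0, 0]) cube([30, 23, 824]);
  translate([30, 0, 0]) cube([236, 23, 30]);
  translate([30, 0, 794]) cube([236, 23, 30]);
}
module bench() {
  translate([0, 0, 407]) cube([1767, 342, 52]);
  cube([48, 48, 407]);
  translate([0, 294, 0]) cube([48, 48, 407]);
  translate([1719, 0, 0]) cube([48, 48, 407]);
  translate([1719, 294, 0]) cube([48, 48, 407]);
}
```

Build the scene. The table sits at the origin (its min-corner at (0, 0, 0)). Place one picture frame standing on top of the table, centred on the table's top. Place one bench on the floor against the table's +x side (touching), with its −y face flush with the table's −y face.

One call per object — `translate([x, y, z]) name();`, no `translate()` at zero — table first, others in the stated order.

table();
translate([576, 367, 758]) picture_frame();
translate([1448, 0, 0]) bench();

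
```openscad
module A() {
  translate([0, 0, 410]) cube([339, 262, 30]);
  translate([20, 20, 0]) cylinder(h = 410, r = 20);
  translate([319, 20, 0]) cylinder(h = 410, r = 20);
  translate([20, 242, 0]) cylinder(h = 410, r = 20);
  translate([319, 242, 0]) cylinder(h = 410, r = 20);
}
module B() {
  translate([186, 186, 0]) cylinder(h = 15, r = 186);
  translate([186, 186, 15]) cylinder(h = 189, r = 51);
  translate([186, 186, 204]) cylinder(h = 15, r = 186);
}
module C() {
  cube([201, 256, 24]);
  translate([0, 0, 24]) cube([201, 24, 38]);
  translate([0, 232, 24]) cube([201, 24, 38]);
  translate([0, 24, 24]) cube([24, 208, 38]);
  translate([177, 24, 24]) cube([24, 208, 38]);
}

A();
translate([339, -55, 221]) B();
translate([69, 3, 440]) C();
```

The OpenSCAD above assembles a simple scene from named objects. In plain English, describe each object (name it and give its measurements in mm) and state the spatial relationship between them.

A is a simple wooden stool: a rectangular seat 339 mm (x) by 262 mm (y), 30 mm thick, top face at z = 440 mm, on four round legs, each 40 mm in diameter. The legs rest on z = 0, each leg's axis is inset half a diameter from the nearest pair of seat edges (so the leg's bounding box is flush with the corner).

B is a spool: two coaxial disc flanges of radius 186 mm and thickness 15 mm, joined by a core cylinder of radius 51 mm and height 189 mm. The lower flange rests on z = 0 and the three cylinders share a vertical axis.

C is an open storage box with external size 201×256×62 mm and wall thickness 24 mm (the base is also 24 mm thick). The base covers the whole footprint; the four walls stand on the base, with the y-facing walls full-width and the x-facing walls fitting between their inner faces.

The spool is beside the stool with their tops flush at z = 440. The open box is on top of the stool, centred.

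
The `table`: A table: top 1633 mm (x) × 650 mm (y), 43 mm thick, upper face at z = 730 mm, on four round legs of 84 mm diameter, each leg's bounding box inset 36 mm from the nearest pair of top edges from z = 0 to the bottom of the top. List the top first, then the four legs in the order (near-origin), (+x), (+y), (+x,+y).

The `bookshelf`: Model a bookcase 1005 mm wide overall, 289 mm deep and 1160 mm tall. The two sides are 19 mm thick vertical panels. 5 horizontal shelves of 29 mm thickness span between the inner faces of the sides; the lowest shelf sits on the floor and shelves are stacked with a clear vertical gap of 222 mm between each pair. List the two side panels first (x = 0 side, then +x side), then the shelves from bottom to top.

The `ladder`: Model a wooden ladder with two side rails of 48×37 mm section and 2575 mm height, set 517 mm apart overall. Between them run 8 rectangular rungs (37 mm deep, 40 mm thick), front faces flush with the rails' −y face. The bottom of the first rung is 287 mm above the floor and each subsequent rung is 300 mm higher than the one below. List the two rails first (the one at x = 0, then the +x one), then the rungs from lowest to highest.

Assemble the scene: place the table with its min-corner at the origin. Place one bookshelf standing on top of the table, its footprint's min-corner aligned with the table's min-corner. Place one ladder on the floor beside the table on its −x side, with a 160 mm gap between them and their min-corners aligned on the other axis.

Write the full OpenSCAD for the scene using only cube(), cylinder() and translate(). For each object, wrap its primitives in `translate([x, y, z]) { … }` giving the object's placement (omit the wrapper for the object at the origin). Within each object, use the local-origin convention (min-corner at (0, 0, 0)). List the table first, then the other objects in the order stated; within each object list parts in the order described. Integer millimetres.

translate([0, 0, 687]) cube([1633, 650, 43]);
translate([78, 78, 0]) cylinder(h = 687, r = 42);
translate([1555, 78, 0]) cylinder(h = 687, r = 42);
translate([78, 572, 0]) cylinder(h = 687, r = 42);
translate([1555, 572, 0]) cylinder(h = 687, r = 42);
translate([0, 0, 730]) {
  cube([19, 289, 1160]);
  translate([986, 0, 0]) cube([19, 289, 1160]);
  translate([19, 0, 0]) cube([967, 289, 29]);
  translate([19, 0, 251]) cube([967, 289, 29]);
  translate([19, 0, 502]) cube([967, 289, 29]);
  translate([19, 0, 753]) cube([967, 289, 29]);
  translate([19, 0, 1004]) cube([967, 289, 29]);
}
translate([-677, 0, 0]) {
  cube([48, 37, 2575]);
  translate([469, 0, 0]) cube([48, 37, 2575]);
  translate([48, 0, 287]) cube([421, 37, 40]);
  translate([48, 0, 587]) cube([421, 37, 40]);
  translate([48, 0, 887]) cube([421, 37, 40]);
  translate([48, 0, 1187]) cube([421, 37, 40]);
  translate([48, 0, 1487]) cube([421, 37, 40]);
  translate([48, 0, 1787]) cube([421, 37, 40]);
  translate([48, 0, 2087]) cube([421, 37, 40]);
  translate([48, 0, 2387]) cube([421, 37, 40]);
}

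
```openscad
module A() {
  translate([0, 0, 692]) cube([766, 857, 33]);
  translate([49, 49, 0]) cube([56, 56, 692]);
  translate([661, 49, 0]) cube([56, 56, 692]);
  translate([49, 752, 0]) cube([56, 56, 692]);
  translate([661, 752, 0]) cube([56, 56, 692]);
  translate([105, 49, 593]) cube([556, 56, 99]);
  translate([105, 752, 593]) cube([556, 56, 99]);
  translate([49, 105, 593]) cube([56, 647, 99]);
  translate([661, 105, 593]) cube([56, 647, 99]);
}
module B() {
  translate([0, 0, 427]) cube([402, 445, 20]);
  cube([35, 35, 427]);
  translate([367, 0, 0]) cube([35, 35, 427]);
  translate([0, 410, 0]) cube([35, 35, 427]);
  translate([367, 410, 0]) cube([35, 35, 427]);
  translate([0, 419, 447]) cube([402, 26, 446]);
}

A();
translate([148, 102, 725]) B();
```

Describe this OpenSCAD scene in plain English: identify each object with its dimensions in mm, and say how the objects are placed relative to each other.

A is a table with a 766×857 mm rectangular top, 33 mm thick, top surface at z = 725 mm, supported by four 56×56 mm square legs, each inset 49 mm from the nearest pair of top edges, running from the floor. Four apron rails, 56 mm thick and 99 mm tall, run between adjacent legs with their top edges flush with the underside of the top and their outer faces flush with the legs' outer faces.

B is a chair. The seat is a 402×445×20 mm slab with its top at z = 447 mm, on four 35×35 mm corner legs (flush with the seat edges, standing on z = 0). A flat backrest 26 mm thick, 446 mm tall, spans the full seat width and rises from the seat top along its +y edge, rear face flush with the rear of the seat.

The chair is on top of the table.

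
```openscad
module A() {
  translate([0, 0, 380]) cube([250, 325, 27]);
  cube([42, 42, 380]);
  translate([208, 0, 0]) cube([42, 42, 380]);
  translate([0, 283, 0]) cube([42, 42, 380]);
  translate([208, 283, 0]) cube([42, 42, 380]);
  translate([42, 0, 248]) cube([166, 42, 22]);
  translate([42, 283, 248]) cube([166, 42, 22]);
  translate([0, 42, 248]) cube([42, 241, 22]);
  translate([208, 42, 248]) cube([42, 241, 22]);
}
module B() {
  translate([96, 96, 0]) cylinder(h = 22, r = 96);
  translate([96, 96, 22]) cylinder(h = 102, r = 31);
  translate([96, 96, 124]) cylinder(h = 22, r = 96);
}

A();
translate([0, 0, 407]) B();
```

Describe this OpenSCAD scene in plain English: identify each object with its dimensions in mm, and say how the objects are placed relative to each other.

A is a four-legged stool. The seat is 250×325 mm, 27 mm thick, top at z = 407 mm. It stands on four square legs, each 42×42 mm in cross-section, from z = 0 to the seat underside, each flush with a corner of the seat. Four stretchers, 42 mm wide and 22 mm tall, connect adjacent legs with their undersides at z = 248 mm, each running between the inner faces of the legs it joins and aligned with the legs' outer faces on the other axis.

B is a spool: two coaxial disc flanges of radius 96 mm and thickness 22 mm, joined by a core cylinder of radius 31 mm and height 102 mm. The lower flange rests on z = 0 and the three cylinders share a vertical axis.

The spool is on top of the stool.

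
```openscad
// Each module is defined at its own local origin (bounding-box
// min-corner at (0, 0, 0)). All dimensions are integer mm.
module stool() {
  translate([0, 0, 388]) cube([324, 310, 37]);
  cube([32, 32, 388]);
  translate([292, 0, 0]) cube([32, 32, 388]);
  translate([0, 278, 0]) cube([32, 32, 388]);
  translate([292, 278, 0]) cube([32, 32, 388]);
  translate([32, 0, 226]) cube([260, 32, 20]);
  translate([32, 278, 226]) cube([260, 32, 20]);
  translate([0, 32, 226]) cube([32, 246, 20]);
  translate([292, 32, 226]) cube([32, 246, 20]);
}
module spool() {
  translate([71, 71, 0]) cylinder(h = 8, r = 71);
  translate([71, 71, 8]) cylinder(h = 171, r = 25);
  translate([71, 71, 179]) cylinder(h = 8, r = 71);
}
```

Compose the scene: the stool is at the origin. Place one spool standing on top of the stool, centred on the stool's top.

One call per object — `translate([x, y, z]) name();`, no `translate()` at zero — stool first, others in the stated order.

stool();
translate([91, 84, 425]) spool();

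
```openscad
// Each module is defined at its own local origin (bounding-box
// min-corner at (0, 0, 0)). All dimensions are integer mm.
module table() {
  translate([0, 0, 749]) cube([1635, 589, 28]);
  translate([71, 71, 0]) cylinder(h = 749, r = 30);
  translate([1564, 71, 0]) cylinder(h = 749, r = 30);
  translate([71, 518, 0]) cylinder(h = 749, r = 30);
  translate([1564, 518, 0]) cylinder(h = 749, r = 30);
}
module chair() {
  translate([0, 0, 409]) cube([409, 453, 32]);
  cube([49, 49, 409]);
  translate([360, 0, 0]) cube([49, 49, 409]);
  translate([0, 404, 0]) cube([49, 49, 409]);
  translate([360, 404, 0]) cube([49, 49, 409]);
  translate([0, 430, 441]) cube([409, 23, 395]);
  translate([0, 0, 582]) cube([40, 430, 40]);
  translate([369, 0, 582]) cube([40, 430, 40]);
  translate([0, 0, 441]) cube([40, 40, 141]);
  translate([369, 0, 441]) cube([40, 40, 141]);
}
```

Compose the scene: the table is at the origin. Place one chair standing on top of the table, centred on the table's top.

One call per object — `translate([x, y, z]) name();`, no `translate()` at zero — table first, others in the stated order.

table();
translate([613, 68, 777]) chair();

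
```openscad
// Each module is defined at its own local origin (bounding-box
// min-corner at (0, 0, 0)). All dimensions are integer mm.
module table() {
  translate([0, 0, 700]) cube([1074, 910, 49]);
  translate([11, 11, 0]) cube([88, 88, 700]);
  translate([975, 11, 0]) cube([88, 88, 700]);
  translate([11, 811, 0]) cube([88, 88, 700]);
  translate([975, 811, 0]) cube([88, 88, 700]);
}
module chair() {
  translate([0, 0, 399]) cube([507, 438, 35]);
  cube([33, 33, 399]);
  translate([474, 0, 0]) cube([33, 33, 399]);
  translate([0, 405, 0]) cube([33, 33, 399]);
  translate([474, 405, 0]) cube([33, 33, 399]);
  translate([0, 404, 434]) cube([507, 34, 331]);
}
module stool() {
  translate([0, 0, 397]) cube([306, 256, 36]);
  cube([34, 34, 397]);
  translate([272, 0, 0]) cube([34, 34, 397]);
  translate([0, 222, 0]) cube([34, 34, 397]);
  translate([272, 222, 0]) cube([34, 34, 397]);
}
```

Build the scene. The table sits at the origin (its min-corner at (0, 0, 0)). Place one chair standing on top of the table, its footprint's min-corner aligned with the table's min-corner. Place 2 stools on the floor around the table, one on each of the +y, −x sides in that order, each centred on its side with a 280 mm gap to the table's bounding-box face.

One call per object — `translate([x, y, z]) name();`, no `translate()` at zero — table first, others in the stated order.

table();
translate([0, 0, 749]) chair();
translate([384, 1190, 0]) stool();
translate([-586, 327, 0]) stool();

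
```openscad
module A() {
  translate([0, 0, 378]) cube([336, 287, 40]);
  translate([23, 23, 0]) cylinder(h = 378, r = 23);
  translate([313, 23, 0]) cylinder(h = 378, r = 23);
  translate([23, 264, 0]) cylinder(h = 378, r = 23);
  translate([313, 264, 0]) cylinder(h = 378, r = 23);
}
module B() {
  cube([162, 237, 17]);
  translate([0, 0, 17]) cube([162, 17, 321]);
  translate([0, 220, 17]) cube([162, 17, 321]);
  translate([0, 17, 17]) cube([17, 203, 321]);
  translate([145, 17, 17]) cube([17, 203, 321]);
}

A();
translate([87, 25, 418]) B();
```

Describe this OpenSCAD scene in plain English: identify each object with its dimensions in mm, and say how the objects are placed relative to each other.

A is a four-legged stool. The seat is a 336×287×40 mm slab whose top surface is at z = 418 mm; four round legs, each 46 mm in diameter, run from the floor (z = 0) to the underside of the seat, each leg's axis is inset half a diameter from the nearest pair of seat edges (so the leg's bounding box is flush with the corner).

B is an open-topped rectangular box: outside dimensions 162×237×338 mm, with a uniform wall and base thickness of 17 mm. The base is a full 162×237 slab on the floor; four walls sit on top of the base. The front and back walls (the −y and +y sides) span the full width; the two side walls fit between them.

The open box is on top of the stool, centred.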